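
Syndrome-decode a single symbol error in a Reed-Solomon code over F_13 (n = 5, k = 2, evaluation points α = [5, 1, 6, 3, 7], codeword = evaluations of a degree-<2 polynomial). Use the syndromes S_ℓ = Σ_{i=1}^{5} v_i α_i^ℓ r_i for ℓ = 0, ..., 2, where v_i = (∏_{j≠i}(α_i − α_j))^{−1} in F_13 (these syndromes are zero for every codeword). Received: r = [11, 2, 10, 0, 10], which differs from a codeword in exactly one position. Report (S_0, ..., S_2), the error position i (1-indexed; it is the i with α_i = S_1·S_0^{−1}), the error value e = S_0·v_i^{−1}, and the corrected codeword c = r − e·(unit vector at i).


S = (3, 8, 4), error at position 5, error magnitude e = 1, c = [11, 2, 10, 0, 9].

Step 1: column multipliers v_i = (∏_{j≠i}(α_i − α_j))^{−1} mod 13.
  i = 1 (α = 5): (5−1)(5−6)(5−3)(5−7) = 4·(−1)·2·(−2) = 16 ≡ 3, so v_1 = 3^{−1} = 9 (mod 13).
  i = 2 (α = 1): (1−5)(1−6)(1−3)(1−7) = (−4)·(−5)·(−2)·(−6) = 240 ≡ 6, so v_2 = 6^{−1} = 11 (mod 13).
  i = 3 (α = 6): (6−5)(6−1)(6−3)(6−7) = 1·5·3·(−1) = −15 ≡ 11, so v_3 = 11^{−1} = 6 (mod 13).
  i = 4 (α = 3): (3−5)(3−1)(3−6)(3−7) = (−2)·2·(−3)·(−4) = −48 ≡ 4, so v_4 = 4^{−1} = 10 (mod 13).
  i = 5 (α = 7): (7−5)(7−1)(7−6)(7−3) = 2·6·1·4 = 48 ≡ 9, so v_5 = 9^{−1} = 3 (mod 13).
  v = [9, 11, 6, 10, 3].
Step 2: syndromes of r = [11, 2, 10, 0, 10] (all sums mod 13).
  S_0 = Σ v_i r_i = 9·11 + 11·2 + 6·10 + 10·0 + 3·10 = 211 ≡ 3.
  S_1 = Σ v_i α_i r_i = 9·5·11 + 11·1·2 + 6·6·10 + 10·3·0 + 3·7·10 = 1087 ≡ 8.
  α_i^2 mod 13 = [12, 1, 10, 9, 10].
  S_2 = Σ v_i α_i^2 r_i = 9·12·11 + 11·1·2 + 6·10·10 + 10·9·0 + 3·10·10 = 2110 ≡ 4.
  S = (3, 8, 4) ≠ 0, so r is not a codeword (an error is present).
Step 3: locate the error. For a single error e at position i, S_ℓ = v_i·e·α_i^ℓ, so α_err = S_1/S_0.
  S_0^{−1} = 3^{−1} = 9 (mod 13), so α_err = 8·9 = 72 ≡ 7 = α_5. Error position i = 5.
  Consistency check: S_2/S_1 = 4·5 = 20 ≡ 7 = α_err ✓ (single-error assumption holds).
Step 4: error magnitude e = S_0/v_5 = S_0·∏_{j≠5}(α_5 − α_j) = 3·9 = 27 ≡ 1 (mod 13).
Step 5: correct position 5: c_5 = r_5 − e = 10 − 1 ≡ 9 (mod 13). Hence c = [11, 2, 10, 0, 9].
  Check: interpolating c through the α_i gives m(x) = 3 + 12·x (degree < 2) with m(α_i) = c_i for every i, so c is indeed a codeword.


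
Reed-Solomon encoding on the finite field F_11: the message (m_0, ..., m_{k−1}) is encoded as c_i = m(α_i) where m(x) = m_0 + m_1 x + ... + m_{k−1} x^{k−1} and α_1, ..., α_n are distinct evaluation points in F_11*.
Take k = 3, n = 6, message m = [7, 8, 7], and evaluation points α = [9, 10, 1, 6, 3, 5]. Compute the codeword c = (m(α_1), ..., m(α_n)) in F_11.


c = [8, 6, 0, 10, 6, 2]

Message polynomial: m(x) = 7 + 8·x + 7·x^2 (mod 11).
For each evaluation point α_i, compute m(α_i) mod 11:
  α_1 = 9: Horner steps 7 → 5 → 8, so m(9) = 8.
  α_2 = 10: Horner steps 7 → 1 → 6, so m(10) = 6.
  α_3 = 1: Horner steps 7 → 4 → 0, so m(1) = 0.
  α_4 = 6: Horner steps 7 → 6 → 10, so m(6) = 10.
  α_5 = 3: Horner steps 7 → 7 → 6, so m(3) = 6.
  α_6 = 5: Horner steps 7 → 10 → 2, so m(5) = 2.
Codeword c = [8, 6, 0, 10, 6, 2] ∈ F_11^6.


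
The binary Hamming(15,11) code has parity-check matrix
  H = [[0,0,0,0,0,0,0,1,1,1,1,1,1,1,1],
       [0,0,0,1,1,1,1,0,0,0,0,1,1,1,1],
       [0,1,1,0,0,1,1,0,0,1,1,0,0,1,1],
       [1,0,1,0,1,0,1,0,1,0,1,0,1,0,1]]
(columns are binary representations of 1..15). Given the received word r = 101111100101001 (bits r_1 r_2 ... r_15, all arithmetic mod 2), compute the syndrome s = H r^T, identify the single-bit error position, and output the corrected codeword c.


s = (1, 0, 1, 1)^T, error position = 11, corrected codeword c = 101111100111001

Compute s = H r^T mod 2 one row at a time:
  s_1 = 0 + 0 + 1 + 0 + 1 + 0 + 0 + 1 = 3 ≡ 1 (mod 2).
  s_2 = 1 + 1 + 1 + 1 + 1 + 0 + 0 + 1 = 6 ≡ 0 (mod 2).
  s_3 = 0 + 1 + 1 + 1 + 1 + 0 + 0 + 1 = 5 ≡ 1 (mod 2).
  s_4 = 1 + 1 + 1 + 1 + 0 + 0 + 0 + 1 = 5 ≡ 1 (mod 2).
s = (1, 0, 1, 1)^T — this equals column 11 of H (binary 1011), so error is at position 11.
Correct: flip bit 11 of r = 101111100101001 to get c = 101111100111001.


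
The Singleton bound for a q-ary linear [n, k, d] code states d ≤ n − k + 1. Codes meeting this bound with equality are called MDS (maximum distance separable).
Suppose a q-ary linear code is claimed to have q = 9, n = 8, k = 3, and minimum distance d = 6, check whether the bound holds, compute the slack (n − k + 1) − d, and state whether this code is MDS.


Singleton RHS = n − k + 1 = 6, slack = 0, bound satisfied, MDS.

Singleton bound: d ≤ n − k + 1.
Here n = 8, k = 3, so n − k + 1 = 6.
Given d = 6, check d ≤ 6: YES.
Slack = (n − k + 1) − d = 0.
The code is MDS (slack = 0).
Description: the claimed parameters are [8, 3, 6]_9; such a code would be MDS (meets Singleton bound).


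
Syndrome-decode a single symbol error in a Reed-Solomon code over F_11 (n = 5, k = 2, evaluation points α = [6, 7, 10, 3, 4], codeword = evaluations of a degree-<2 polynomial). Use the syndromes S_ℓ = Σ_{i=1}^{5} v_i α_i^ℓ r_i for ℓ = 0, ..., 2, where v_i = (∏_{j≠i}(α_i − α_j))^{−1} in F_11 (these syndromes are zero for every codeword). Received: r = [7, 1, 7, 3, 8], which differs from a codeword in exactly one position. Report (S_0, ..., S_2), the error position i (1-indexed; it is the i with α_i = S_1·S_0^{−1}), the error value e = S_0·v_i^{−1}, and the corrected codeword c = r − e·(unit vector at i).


S = (10, 1, 10), error at position 3, error magnitude e = 2, c = [7, 1, 5, 3, 8].

Step 1: column multipliers v_i = (∏_{j≠i}(α_i − α_j))^{−1} mod 11.
  i = 1 (α = 6): (6−7)(6−10)(6−3)(6−4) = (−1)·(−4)·3·2 = 24 ≡ 2, so v_1 = 2^{−1} = 6 (mod 11).
  i = 2 (α = 7): (7−6)(7−10)(7−3)(7−4) = 1·(−3)·4·3 = −36 ≡ 8, so v_2 = 8^{−1} = 7 (mod 11).
  i = 3 (α = 10): (10−6)(10−7)(10−3)(10−4) = 4·3·7·6 = 504 ≡ 9, so v_3 = 9^{−1} = 5 (mod 11).
  i = 4 (α = 3): (3−6)(3−7)(3−10)(3−4) = (−3)·(−4)·(−7)·(−1) = 84 ≡ 7, so v_4 = 7^{−1} = 8 (mod 11).
  i = 5 (α = 4): (4−6)(4−7)(4−10)(4−3) = (−2)·(−3)·(−6)·1 = −36 ≡ 8, so v_5 = 8^{−1} = 7 (mod 11).
  v = [6, 7, 5, 8, 7].
Step 2: syndromes of r = [7, 1, 7, 3, 8] (all sums mod 11).
  S_0 = Σ v_i r_i = 6·7 + 7·1 + 5·7 + 8·3 + 7·8 = 164 ≡ 10.
  S_1 = Σ v_i α_i r_i = 6·6·7 + 7·7·1 + 5·10·7 + 8·3·3 + 7·4·8 = 947 ≡ 1.
  α_i^2 mod 11 = [3, 5, 1, 9, 5].
  S_2 = Σ v_i α_i^2 r_i = 6·3·7 + 7·5·1 + 5·1·7 + 8·9·3 + 7·5·8 = 692 ≡ 10.
  S = (10, 1, 10) ≠ 0, so r is not a codeword (an error is present).
Step 3: locate the error. For a single error e at position i, S_ℓ = v_i·e·α_i^ℓ, so α_err = S_1/S_0.
  S_0^{−1} = 10^{−1} = 10 (mod 11), so α_err = 1·10 = 10 ≡ 10 = α_3. Error position i = 3.
  Consistency check: S_2/S_1 = 10·1 = 10 ≡ 10 = α_err ✓ (single-error assumption holds).
Step 4: error magnitude e = S_0/v_3 = S_0·∏_{j≠3}(α_3 − α_j) = 10·9 = 90 ≡ 2 (mod 11).
Step 5: correct position 3: c_3 = r_3 − e = 7 − 2 ≡ 5 (mod 11). Hence c = [7, 1, 5, 3, 8].
  Check: interpolating c through the α_i gives m(x) = 10 + 5·x (degree < 2) with m(α_i) = c_i for every i, so c is indeed a codeword.


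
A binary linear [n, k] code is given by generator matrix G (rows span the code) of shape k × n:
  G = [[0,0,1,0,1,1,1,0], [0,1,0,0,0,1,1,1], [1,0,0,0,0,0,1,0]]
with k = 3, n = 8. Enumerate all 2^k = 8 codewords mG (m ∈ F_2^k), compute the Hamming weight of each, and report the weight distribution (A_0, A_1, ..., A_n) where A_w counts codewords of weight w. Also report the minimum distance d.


Weight distribution: A_0 = 1, A_2 = 1, A_4 = 5, A_6 = 1. Minimum distance d = 2.

Enumerate all 2^3 = 8 messages m ∈ F_2^3.
For each, compute codeword c = mG in F_2^8, then tally its weight.
  m = 000 → c = 00000000, weight = 0.
  m = 100 → c = 00101110, weight = 4.
  m = 010 → c = 01000111, weight = 4.
  m = 110 → c = 01101001, weight = 4.
  m = 001 → c = 10000010, weight = 2.
  m = 101 → c = 10101100, weight = 4.
  m = 011 → c = 11000101, weight = 4.
  m = 111 → c = 11101011, weight = 6.
Tally weights:
  weight 0: 1 codewords.
  weight 2: 1 codewords.
  weight 4: 5 codewords.
  weight 6: 1 codewords.
Minimum distance d = smallest w > 0 with A_w > 0 = 2.
Sanity: Σ A_w = 8 = 2^3 = 8 ✓.


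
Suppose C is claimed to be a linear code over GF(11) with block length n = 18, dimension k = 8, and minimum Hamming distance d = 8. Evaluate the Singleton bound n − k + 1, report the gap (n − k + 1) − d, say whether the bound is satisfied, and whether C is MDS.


Singleton RHS = n − k + 1 = 11, slack = 3, bound satisfied, not MDS.

Singleton bound: d ≤ n − k + 1.
Here n = 18, k = 8, so n − k + 1 = 11.
Given d = 8, check d ≤ 11: YES.
Slack = (n − k + 1) − d = 3.
The code is NOT MDS (slack = 3 > 0).
Description: the claimed parameters are [18, 8, 8]_11; such a code would be non-MDS.


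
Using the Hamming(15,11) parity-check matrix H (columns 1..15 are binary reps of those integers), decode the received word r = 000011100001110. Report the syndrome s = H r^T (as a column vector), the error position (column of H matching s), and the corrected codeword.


s = (1, 0, 1, 1)^T, error position = 11, corrected codeword c = 000011100011110

Compute s = H r^T mod 2 one row at a time:
  s_1 = 0 + 0 + 0 + 0 + 1 + 1 + 1 + 0 = 3 ≡ 1 (mod 2).
  s_2 = 0 + 1 + 1 + 1 + 1 + 1 + 1 + 0 = 6 ≡ 0 (mod 2).
  s_3 = 0 + 0 + 1 + 1 + 0 + 0 + 1 + 0 = 3 ≡ 1 (mod 2).
  s_4 = 0 + 0 + 1 + 1 + 0 + 0 + 1 + 0 = 3 ≡ 1 (mod 2).
s = (1, 0, 1, 1)^T — this equals column 11 of H (binary 1011), so error is at position 11.
Correct: flip bit 11 of r = 000011100001110 to get c = 000011100011110.


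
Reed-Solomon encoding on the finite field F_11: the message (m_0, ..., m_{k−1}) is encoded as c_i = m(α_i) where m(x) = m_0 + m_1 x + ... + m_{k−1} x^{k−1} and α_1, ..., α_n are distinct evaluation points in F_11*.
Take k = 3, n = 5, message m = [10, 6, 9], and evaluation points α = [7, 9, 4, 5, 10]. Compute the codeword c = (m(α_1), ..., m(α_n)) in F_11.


c = [9, 1, 2, 1, 2]

Message polynomial: m(x) = 10 + 6·x + 9·x^2 (mod 11).
For each evaluation point α_i, compute m(α_i) mod 11:
  α_1 = 7: Horner steps 9 → 3 → 9, so m(7) = 9.
  α_2 = 9: Horner steps 9 → 10 → 1, so m(9) = 1.
  α_3 = 4: Horner steps 9 → 9 → 2, so m(4) = 2.
  α_4 = 5: Horner steps 9 → 7 → 1, so m(5) = 1.
  α_5 = 10: Horner steps 9 → 8 → 2, so m(10) = 2.
Codeword c = [9, 1, 2, 1, 2] ∈ F_11^5.


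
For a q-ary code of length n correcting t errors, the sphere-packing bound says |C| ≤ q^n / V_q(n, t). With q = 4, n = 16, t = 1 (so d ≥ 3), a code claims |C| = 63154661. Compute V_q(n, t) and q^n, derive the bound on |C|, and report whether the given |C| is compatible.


V_q(n, t) = 49, q^n = 4294967296, Hamming bound = 87652393, |C| = 63154661 ≤ bound (satisfied).

Step 1: Compute V_q(n, t) = Σ_{j=0}^1 C(n, j) (q−1)^j.
  j = 0: C(16,0)·(3)^0 = 1·1 = 1.
  j = 1: C(16,1)·(3)^1 = 16·3 = 48.
  V_q(n, t) = 1 + 48 = 49.
Step 2: q^n = 4^16 = 4294967296.
Step 3: Hamming bound ⌊q^n / V_q(n,t)⌋ = ⌊4294967296/49⌋ = 87652393.
Step 4: Compare |C| = 63154661 to 87652393: satisfied.
The claimed |C| lies below the Hamming bound.


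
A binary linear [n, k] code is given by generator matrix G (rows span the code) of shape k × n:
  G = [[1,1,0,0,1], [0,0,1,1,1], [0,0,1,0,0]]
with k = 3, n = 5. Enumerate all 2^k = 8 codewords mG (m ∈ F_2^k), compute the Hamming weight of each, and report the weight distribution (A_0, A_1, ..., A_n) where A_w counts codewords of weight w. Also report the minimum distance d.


Weight distribution: A_0 = 1, A_1 = 1, A_2 = 1, A_3 = 3, A_4 = 2. Minimum distance d = 1.

Enumerate all 2^3 = 8 messages m ∈ F_2^3.
For each, compute codeword c = mG in F_2^5, then tally its weight.
  m = 000 → c = 00000, weight = 0.
  m = 100 → c = 11001, weight = 3.
  m = 010 → c = 00111, weight = 3.
  m = 110 → c = 11110, weight = 4.
  m = 001 → c = 00100, weight = 1.
  m = 101 → c = 11101, weight = 4.
  m = 011 → c = 00011, weight = 2.
  m = 111 → c = 11010, weight = 3.
Tally weights:
  weight 0: 1 codewords.
  weight 1: 1 codewords.
  weight 2: 1 codewords.
  weight 3: 3 codewords.
  weight 4: 2 codewords.
Minimum distance d = smallest w > 0 with A_w > 0 = 1.
Sanity: Σ A_w = 8 = 2^3 = 8 ✓.


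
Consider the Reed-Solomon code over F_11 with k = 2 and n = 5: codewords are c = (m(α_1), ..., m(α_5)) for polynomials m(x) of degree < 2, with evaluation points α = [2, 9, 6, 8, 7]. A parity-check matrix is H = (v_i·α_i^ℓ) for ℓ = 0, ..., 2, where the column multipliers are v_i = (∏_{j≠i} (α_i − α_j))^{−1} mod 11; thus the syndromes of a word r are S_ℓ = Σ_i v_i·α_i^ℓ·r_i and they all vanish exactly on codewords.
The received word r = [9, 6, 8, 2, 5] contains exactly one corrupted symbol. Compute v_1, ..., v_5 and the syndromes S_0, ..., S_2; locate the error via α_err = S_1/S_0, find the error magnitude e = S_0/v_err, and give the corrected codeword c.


S = (2, 7, 8), error at position 2, error magnitude e = 7, c = [9, 10, 8, 2, 5].

Step 1: column multipliers v_i = (∏_{j≠i}(α_i − α_j))^{−1} mod 11.
  i = 1 (α = 2): (2−9)(2−6)(2−8)(2−7) = (−7)·(−4)·(−6)·(−5) = 840 ≡ 4, so v_1 = 4^{−1} = 3 (mod 11).
  i = 2 (α = 9): (9−2)(9−6)(9−8)(9−7) = 7·3·1·2 = 42 ≡ 9, so v_2 = 9^{−1} = 5 (mod 11).
  i = 3 (α = 6): (6−2)(6−9)(6−8)(6−7) = 4·(−3)·(−2)·(−1) = −24 ≡ 9, so v_3 = 9^{−1} = 5 (mod 11).
  i = 4 (α = 8): (8−2)(8−9)(8−6)(8−7) = 6·(−1)·2·1 = −12 ≡ 10, so v_4 = 10^{−1} = 10 (mod 11).
  i = 5 (α = 7): (7−2)(7−9)(7−6)(7−8) = 5·(−2)·1·(−1) = 10 ≡ 10, so v_5 = 10^{−1} = 10 (mod 11).
  v = [3, 5, 5, 10, 10].
Step 2: syndromes of r = [9, 6, 8, 2, 5] (all sums mod 11).
  S_0 = Σ v_i r_i = 3·9 + 5·6 + 5·8 + 10·2 + 10·5 = 167 ≡ 2.
  S_1 = Σ v_i α_i r_i = 3·2·9 + 5·9·6 + 5·6·8 + 10·8·2 + 10·7·5 = 1074 ≡ 7.
  α_i^2 mod 11 = [4, 4, 3, 9, 5].
  S_2 = Σ v_i α_i^2 r_i = 3·4·9 + 5·4·6 + 5·3·8 + 10·9·2 + 10·5·5 = 778 ≡ 8.
  S = (2, 7, 8) ≠ 0, so r is not a codeword (an error is present).
Step 3: locate the error. For a single error e at position i, S_ℓ = v_i·e·α_i^ℓ, so α_err = S_1/S_0.
  S_0^{−1} = 2^{−1} = 6 (mod 11), so α_err = 7·6 = 42 ≡ 9 = α_2. Error position i = 2.
  Consistency check: S_2/S_1 = 8·8 = 64 ≡ 9 = α_err ✓ (single-error assumption holds).
Step 4: error magnitude e = S_0/v_2 = S_0·∏_{j≠2}(α_2 − α_j) = 2·9 = 18 ≡ 7 (mod 11).
Step 5: correct position 2: c_2 = r_2 − e = 6 − 7 ≡ 10 (mod 11). Hence c = [9, 10, 8, 2, 5].
  Check: interpolating c through the α_i gives m(x) = 4 + 8·x (degree < 2) with m(α_i) = c_i for every i, so c is indeed a codeword.


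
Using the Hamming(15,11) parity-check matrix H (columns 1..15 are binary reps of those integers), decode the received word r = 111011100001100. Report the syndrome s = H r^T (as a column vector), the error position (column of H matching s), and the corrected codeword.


s = (0, 1, 0, 1)^T, error position = 5, corrected codeword c = 111001100001100

Compute s = H r^T mod 2 one row at a time:
  s_1 = 0 + 0 + 0 + 0 + 1 + 1 + 0 + 0 = 2 ≡ 0 (mod 2).
  s_2 = 0 + 1 + 1 + 1 + 1 + 1 + 0 + 0 = 5 ≡ 1 (mod 2).
  s_3 = 1 + 1 + 1 + 1 + 0 + 0 + 0 + 0 = 4 ≡ 0 (mod 2).
  s_4 = 1 + 1 + 1 + 1 + 0 + 0 + 1 + 0 = 5 ≡ 1 (mod 2).
s = (0, 1, 0, 1)^T — this equals column 5 of H (binary 0101), so error is at position 5.
Correct: flip bit 5 of r = 111011100001100 to get c = 111001100001100.


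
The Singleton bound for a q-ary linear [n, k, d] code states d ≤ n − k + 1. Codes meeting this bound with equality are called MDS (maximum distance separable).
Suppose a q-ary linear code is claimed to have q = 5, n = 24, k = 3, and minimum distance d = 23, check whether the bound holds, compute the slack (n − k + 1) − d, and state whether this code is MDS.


Singleton RHS = n − k + 1 = 22, slack = -1, bound violated (no such code; not MDS).

Singleton bound: d ≤ n − k + 1.
Here n = 24, k = 3, so n − k + 1 = 22.
Given d = 23, check d ≤ 22: NO.
Slack = (n − k + 1) − d = -1.
The slack is negative: d = 23 exceeds n − k + 1 = 22 by 1, so the Singleton bound is violated and no linear [24, 3, 23]_5 code can exist. In particular it is not MDS (MDS requires d = n − k + 1 exactly).
Description: the claimed parameters are [24, 3, 23]_5; such a code would be impossible (violates the Singleton bound).


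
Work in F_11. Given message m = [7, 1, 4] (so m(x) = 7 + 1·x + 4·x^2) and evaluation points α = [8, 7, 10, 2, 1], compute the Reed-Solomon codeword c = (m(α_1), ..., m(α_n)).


c = [7, 1, 10, 3, 1]

Message polynomial: m(x) = 7 + 1·x + 4·x^2 (mod 11).
For each evaluation point α_i, compute m(α_i) mod 11:
  α_1 = 8: Horner steps 4 → 0 → 7, so m(8) = 7.
  α_2 = 7: Horner steps 4 → 7 → 1, so m(7) = 1.
  α_3 = 10: Horner steps 4 → 8 → 10, so m(10) = 10.
  α_4 = 2: Horner steps 4 → 9 → 3, so m(2) = 3.
  α_5 = 1: Horner steps 4 → 5 → 1, so m(1) = 1.
Codeword c = [7, 1, 10, 3, 1] ∈ F_11^5.


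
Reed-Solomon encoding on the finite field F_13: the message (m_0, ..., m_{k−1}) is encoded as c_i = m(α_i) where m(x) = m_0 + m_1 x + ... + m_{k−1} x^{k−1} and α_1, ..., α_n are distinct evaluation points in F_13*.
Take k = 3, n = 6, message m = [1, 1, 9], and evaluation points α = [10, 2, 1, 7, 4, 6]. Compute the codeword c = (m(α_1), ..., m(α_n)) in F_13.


c = [1, 0, 11, 7, 6, 6]

Message polynomial: m(x) = 1 + 1·x + 9·x^2 (mod 13).
For each evaluation point α_i, compute m(α_i) mod 13:
  α_1 = 10: Horner steps 9 → 0 → 1, so m(10) = 1.
  α_2 = 2: Horner steps 9 → 6 → 0, so m(2) = 0.
  α_3 = 1: Horner steps 9 → 10 → 11, so m(1) = 11.
  α_4 = 7: Horner steps 9 → 12 → 7, so m(7) = 7.
  α_5 = 4: Horner steps 9 → 11 → 6, so m(4) = 6.
  α_6 = 6: Horner steps 9 → 3 → 6, so m(6) = 6.
Codeword c = [1, 0, 11, 7, 6, 6] ∈ F_13^6.


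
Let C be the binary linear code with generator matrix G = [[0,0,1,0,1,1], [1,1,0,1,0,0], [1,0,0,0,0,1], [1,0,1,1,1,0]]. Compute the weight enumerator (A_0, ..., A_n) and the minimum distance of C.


Weight distribution: A_0 = 1, A_1 = 1, A_2 = 3, A_3 = 6, A_4 = 3, A_5 = 1, A_6 = 1. Minimum distance d = 1.

Enumerate all 2^4 = 16 messages m ∈ F_2^4.
For each, compute codeword c = mG in F_2^6, then tally its weight.
  m = 0000 → c = 000000, weight = 0.
  m = 1000 → c = 001011, weight = 3.
  m = 0100 → c = 110100, weight = 3.
  m = 1100 → c = 111111, weight = 6.
  m = 0010 → c = 100001, weight = 2.
  m = 1010 → c = 101010, weight = 3.
  m = 0110 → c = 010101, weight = 3.
  m = 1110 → c = 011110, weight = 4.
  m = 0001 → c = 101110, weight = 4.
  m = 1001 → c = 100101, weight = 3.
  m = 0101 → c = 011010, weight = 3.
  m = 1101 → c = 010001, weight = 2.
  m = 0011 → c = 001111, weight = 4.
  m = 1011 → c = 000100, weight = 1.
  m = 0111 → c = 111011, weight = 5.
  m = 1111 → c = 110000, weight = 2.
Tally weights:
  weight 0: 1 codewords.
  weight 1: 1 codewords.
  weight 2: 3 codewords.
  weight 3: 6 codewords.
  weight 4: 3 codewords.
  weight 5: 1 codewords.
  weight 6: 1 codewords.
Minimum distance d = smallest w > 0 with A_w > 0 = 1.
Sanity: Σ A_w = 16 = 2^4 = 16 ✓.


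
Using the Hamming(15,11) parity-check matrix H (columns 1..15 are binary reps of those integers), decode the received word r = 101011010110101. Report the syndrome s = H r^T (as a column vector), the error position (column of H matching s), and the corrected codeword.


s = (1, 0, 1, 0)^T, error position = 10, corrected codeword c = 101011010010101

Compute s = H r^T mod 2 one row at a time:
  s_1 = 1 + 0 + 1 + 1 + 0 + 1 + 0 + 1 = 5 ≡ 1 (mod 2).
  s_2 = 0 + 1 + 1 + 0 + 0 + 1 + 0 + 1 = 4 ≡ 0 (mod 2).
  s_3 = 0 + 1 + 1 + 0 + 1 + 1 + 0 + 1 = 5 ≡ 1 (mod 2).
  s_4 = 1 + 1 + 1 + 0 + 0 + 1 + 1 + 1 = 6 ≡ 0 (mod 2).
s = (1, 0, 1, 0)^T — this equals column 10 of H (binary 1010), so error is at position 10.
Correct: flip bit 10 of r = 101011010110101 to get c = 101011010010101.


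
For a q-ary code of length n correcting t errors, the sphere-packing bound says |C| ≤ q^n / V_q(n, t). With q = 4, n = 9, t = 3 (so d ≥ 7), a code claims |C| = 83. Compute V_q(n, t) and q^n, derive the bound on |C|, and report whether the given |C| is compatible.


V_q(n, t) = 2620, q^n = 262144, Hamming bound = 100, |C| = 83 ≤ bound (satisfied).

Step 1: Compute V_q(n, t) = Σ_{j=0}^3 C(n, j) (q−1)^j.
  j = 0: C(9,0)·(3)^0 = 1·1 = 1.
  j = 1: C(9,1)·(3)^1 = 9·3 = 27.
  j = 2: C(9,2)·(3)^2 = 36·9 = 324.
  j = 3: C(9,3)·(3)^3 = 84·27 = 2268.
  V_q(n, t) = 1 + 27 + 324 + 2268 = 2620.
Step 2: q^n = 4^9 = 262144.
Step 3: Hamming bound ⌊q^n / V_q(n,t)⌋ = ⌊262144/2620⌋ = 100.
Step 4: Compare |C| = 83 to 100: satisfied.
The claimed |C| lies below the Hamming bound.


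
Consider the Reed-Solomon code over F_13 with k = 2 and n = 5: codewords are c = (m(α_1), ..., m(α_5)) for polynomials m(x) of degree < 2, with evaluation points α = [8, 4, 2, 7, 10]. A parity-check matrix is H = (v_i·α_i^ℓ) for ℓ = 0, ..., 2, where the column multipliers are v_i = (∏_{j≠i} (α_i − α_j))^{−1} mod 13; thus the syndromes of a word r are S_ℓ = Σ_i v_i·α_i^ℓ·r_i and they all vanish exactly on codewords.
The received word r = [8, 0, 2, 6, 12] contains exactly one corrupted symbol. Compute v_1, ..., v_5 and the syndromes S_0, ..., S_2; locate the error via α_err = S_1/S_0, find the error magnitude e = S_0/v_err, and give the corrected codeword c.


S = (7, 1, 2), error at position 3, error magnitude e = 6, c = [8, 0, 9, 6, 12].

Step 1: column multipliers v_i = (∏_{j≠i}(α_i − α_j))^{−1} mod 13.
  i = 1 (α = 8): (8−4)(8−2)(8−7)(8−10) = 4·6·1·(−2) = −48 ≡ 4, so v_1 = 4^{−1} = 10 (mod 13).
  i = 2 (α = 4): (4−8)(4−2)(4−7)(4−10) = (−4)·2·(−3)·(−6) = −144 ≡ 12, so v_2 = 12^{−1} = 12 (mod 13).
  i = 3 (α = 2): (2−8)(2−4)(2−7)(2−10) = (−6)·(−2)·(−5)·(−8) = 480 ≡ 12, so v_3 = 12^{−1} = 12 (mod 13).
  i = 4 (α = 7): (7−8)(7−4)(7−2)(7−10) = (−1)·3·5·(−3) = 45 ≡ 6, so v_4 = 6^{−1} = 11 (mod 13).
  i = 5 (α = 10): (10−8)(10−4)(10−2)(10−7) = 2·6·8·3 = 288 ≡ 2, so v_5 = 2^{−1} = 7 (mod 13).
  v = [10, 12, 12, 11, 7].
Step 2: syndromes of r = [8, 0, 2, 6, 12] (all sums mod 13).
  S_0 = Σ v_i r_i = 10·8 + 12·0 + 12·2 + 11·6 + 7·12 = 254 ≡ 7.
  S_1 = Σ v_i α_i r_i = 10·8·8 + 12·4·0 + 12·2·2 + 11·7·6 + 7·10·12 = 1990 ≡ 1.
  α_i^2 mod 13 = [12, 3, 4, 10, 9].
  S_2 = Σ v_i α_i^2 r_i = 10·12·8 + 12·3·0 + 12·4·2 + 11·10·6 + 7·9·12 = 2472 ≡ 2.
  S = (7, 1, 2) ≠ 0, so r is not a codeword (an error is present).
Step 3: locate the error. For a single error e at position i, S_ℓ = v_i·e·α_i^ℓ, so α_err = S_1/S_0.
  S_0^{−1} = 7^{−1} = 2 (mod 13), so α_err = 1·2 = 2 ≡ 2 = α_3. Error position i = 3.
  Consistency check: S_2/S_1 = 2·1 = 2 ≡ 2 = α_err ✓ (single-error assumption holds).
Step 4: error magnitude e = S_0/v_3 = S_0·∏_{j≠3}(α_3 − α_j) = 7·12 = 84 ≡ 6 (mod 13).
Step 5: correct position 3: c_3 = r_3 − e = 2 − 6 ≡ 9 (mod 13). Hence c = [8, 0, 9, 6, 12].
  Check: interpolating c through the α_i gives m(x) = 5 + 2·x (degree < 2) with m(α_i) = c_i for every i, so c is indeed a codeword.


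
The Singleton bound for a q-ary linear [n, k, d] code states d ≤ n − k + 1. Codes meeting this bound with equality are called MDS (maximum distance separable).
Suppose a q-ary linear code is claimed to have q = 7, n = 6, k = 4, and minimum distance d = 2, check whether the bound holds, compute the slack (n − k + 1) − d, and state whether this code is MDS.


Singleton RHS = n − k + 1 = 3, slack = 1, bound satisfied, not MDS.

Singleton bound: d ≤ n − k + 1.
Here n = 6, k = 4, so n − k + 1 = 3.
Given d = 2, check d ≤ 3: YES.
Slack = (n − k + 1) − d = 1.
The code is NOT MDS (slack = 1 > 0).
Description: the claimed parameters are [6, 4, 2]_7; such a code would be non-MDS.


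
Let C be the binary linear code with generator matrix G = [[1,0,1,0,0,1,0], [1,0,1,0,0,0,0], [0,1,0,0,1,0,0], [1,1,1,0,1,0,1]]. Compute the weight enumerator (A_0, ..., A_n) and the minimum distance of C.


Weight distribution: A_0 = 1, A_1 = 2, A_2 = 3, A_3 = 4, A_4 = 3, A_5 = 2, A_6 = 1. Minimum distance d = 1.

Enumerate all 2^4 = 16 messages m ∈ F_2^4.
For each, compute codeword c = mG in F_2^7, then tally its weight.
  m = 0000 → c = 0000000, weight = 0.
  m = 1000 → c = 1010010, weight = 3.
  m = 0100 → c = 1010000, weight = 2.
  m = 1100 → c = 0000010, weight = 1.
  m = 0010 → c = 0100100, weight = 2.
  m = 1010 → c = 1110110, weight = 5.
  m = 0110 → c = 1110100, weight = 4.
  m = 1110 → c = 0100110, weight = 3.
  m = 0001 → c = 1110101, weight = 5.
  m = 1001 → c = 0100111, weight = 4.
  m = 0101 → c = 0100101, weight = 3.
  m = 1101 → c = 1110111, weight = 6.
  m = 0011 → c = 1010001, weight = 3.
  m = 1011 → c = 0000011, weight = 2.
  m = 0111 → c = 0000001, weight = 1.
  m = 1111 → c = 1010011, weight = 4.
Tally weights:
  weight 0: 1 codewords.
  weight 1: 2 codewords.
  weight 2: 3 codewords.
  weight 3: 4 codewords.
  weight 4: 3 codewords.
  weight 5: 2 codewords.
  weight 6: 1 codewords.
Minimum distance d = smallest w > 0 with A_w > 0 = 1.
Sanity: Σ A_w = 16 = 2^4 = 16 ✓.


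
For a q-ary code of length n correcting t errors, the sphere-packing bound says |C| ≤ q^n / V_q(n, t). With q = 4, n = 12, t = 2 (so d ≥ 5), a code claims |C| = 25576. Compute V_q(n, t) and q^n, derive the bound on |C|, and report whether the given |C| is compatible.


V_q(n, t) = 631, q^n = 16777216, Hamming bound = 26588, |C| = 25576 ≤ bound (satisfied).

Step 1: Compute V_q(n, t) = Σ_{j=0}^2 C(n, j) (q−1)^j.
  j = 0: C(12,0)·(3)^0 = 1·1 = 1.
  j = 1: C(12,1)·(3)^1 = 12·3 = 36.
  j = 2: C(12,2)·(3)^2 = 66·9 = 594.
  V_q(n, t) = 1 + 36 + 594 = 631.
Step 2: q^n = 4^12 = 16777216.
Step 3: Hamming bound ⌊q^n / V_q(n,t)⌋ = ⌊16777216/631⌋ = 26588.
Step 4: Compare |C| = 25576 to 26588: satisfied.
The claimed |C| lies below the Hamming bound.


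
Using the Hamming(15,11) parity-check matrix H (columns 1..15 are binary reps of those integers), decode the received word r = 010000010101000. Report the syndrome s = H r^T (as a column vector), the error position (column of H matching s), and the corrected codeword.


s = (1, 1, 0, 0)^T, error position = 12, corrected codeword c = 010000010100000

Compute s = H r^T mod 2 one row at a time:
  s_1 = 1 + 0 + 1 + 0 + 1 + 0 + 0 + 0 = 3 ≡ 1 (mod 2).
  s_2 = 0 + 0 + 0 + 0 + 1 + 0 + 0 + 0 = 1 ≡ 1 (mod 2).
  s_3 = 1 + 0 + 0 + 0 + 1 + 0 + 0 + 0 = 2 ≡ 0 (mod 2).
  s_4 = 0 + 0 + 0 + 0 + 0 + 0 + 0 + 0 = 0 ≡ 0 (mod 2).
s = (1, 1, 0, 0)^T — this equals column 12 of H (binary 1100), so error is at position 12.
Correct: flip bit 12 of r = 010000010101000 to get c = 010000010100000.


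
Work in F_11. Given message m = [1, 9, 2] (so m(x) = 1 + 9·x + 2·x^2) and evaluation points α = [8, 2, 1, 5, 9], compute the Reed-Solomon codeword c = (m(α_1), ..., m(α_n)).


c = [3, 5, 1, 8, 2]

Message polynomial: m(x) = 1 + 9·x + 2·x^2 (mod 11).
For each evaluation point α_i, compute m(α_i) mod 11:
  α_1 = 8: Horner steps 2 → 3 → 3, so m(8) = 3.
  α_2 = 2: Horner steps 2 → 2 → 5, so m(2) = 5.
  α_3 = 1: Horner steps 2 → 0 → 1, so m(1) = 1.
  α_4 = 5: Horner steps 2 → 8 → 8, so m(5) = 8.
  α_5 = 9: Horner steps 2 → 5 → 2, so m(9) = 2.
Codeword c = [3, 5, 1, 8, 2] ∈ F_11^5.


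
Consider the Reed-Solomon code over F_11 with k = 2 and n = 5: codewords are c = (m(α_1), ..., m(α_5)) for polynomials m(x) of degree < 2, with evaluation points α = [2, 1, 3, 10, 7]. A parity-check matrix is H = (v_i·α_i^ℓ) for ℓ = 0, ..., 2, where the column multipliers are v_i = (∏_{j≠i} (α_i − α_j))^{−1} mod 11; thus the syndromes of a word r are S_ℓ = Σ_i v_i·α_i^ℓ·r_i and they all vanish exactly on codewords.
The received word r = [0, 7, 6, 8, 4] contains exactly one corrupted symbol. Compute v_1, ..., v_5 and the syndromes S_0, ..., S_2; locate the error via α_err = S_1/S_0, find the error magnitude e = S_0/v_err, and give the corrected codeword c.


S = (8, 5, 10), error at position 1, error magnitude e = 10, c = [1, 7, 6, 8, 4].

Step 1: column multipliers v_i = (∏_{j≠i}(α_i − α_j))^{−1} mod 11.
  i = 1 (α = 2): (2−1)(2−3)(2−10)(2−7) = 1·(−1)·(−8)·(−5) = −40 ≡ 4, so v_1 = 4^{−1} = 3 (mod 11).
  i = 2 (α = 1): (1−2)(1−3)(1−10)(1−7) = (−1)·(−2)·(−9)·(−6) = 108 ≡ 9, so v_2 = 9^{−1} = 5 (mod 11).
  i = 3 (α = 3): (3−2)(3−1)(3−10)(3−7) = 1·2·(−7)·(−4) = 56 ≡ 1, so v_3 = 1^{−1} = 1 (mod 11).
  i = 4 (α = 10): (10−2)(10−1)(10−3)(10−7) = 8·9·7·3 = 1512 ≡ 5, so v_4 = 5^{−1} = 9 (mod 11).
  i = 5 (α = 7): (7−2)(7−1)(7−3)(7−10) = 5·6·4·(−3) = −360 ≡ 3, so v_5 = 3^{−1} = 4 (mod 11).
  v = [3, 5, 1, 9, 4].
Step 2: syndromes of r = [0, 7, 6, 8, 4] (all sums mod 11).
  S_0 = Σ v_i r_i = 3·0 + 5·7 + 1·6 + 9·8 + 4·4 = 129 ≡ 8.
  S_1 = Σ v_i α_i r_i = 3·2·0 + 5·1·7 + 1·3·6 + 9·10·8 + 4·7·4 = 885 ≡ 5.
  α_i^2 mod 11 = [4, 1, 9, 1, 5].
  S_2 = Σ v_i α_i^2 r_i = 3·4·0 + 5·1·7 + 1·9·6 + 9·1·8 + 4·5·4 = 241 ≡ 10.
  S = (8, 5, 10) ≠ 0, so r is not a codeword (an error is present).
Step 3: locate the error. For a single error e at position i, S_ℓ = v_i·e·α_i^ℓ, so α_err = S_1/S_0.
  S_0^{−1} = 8^{−1} = 7 (mod 11), so α_err = 5·7 = 35 ≡ 2 = α_1. Error position i = 1.
  Consistency check: S_2/S_1 = 10·9 = 90 ≡ 2 = α_err ✓ (single-error assumption holds).
Step 4: error magnitude e = S_0/v_1 = S_0·∏_{j≠1}(α_1 − α_j) = 8·4 = 32 ≡ 10 (mod 11).
Step 5: correct position 1: c_1 = r_1 − e = 0 − 10 ≡ 1 (mod 11). Hence c = [1, 7, 6, 8, 4].
  Check: interpolating c through the α_i gives m(x) = 2 + 5·x (degree < 2) with m(α_i) = c_i for every i, so c is indeed a codeword.


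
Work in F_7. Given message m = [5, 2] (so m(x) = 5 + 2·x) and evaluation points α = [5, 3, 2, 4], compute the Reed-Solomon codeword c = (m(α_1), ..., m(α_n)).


c = [1, 4, 2, 6]

Message polynomial: m(x) = 5 + 2·x (mod 7).
For each evaluation point α_i, compute m(α_i) mod 7:
  α_1 = 5: Horner steps 2 → 1, so m(5) = 1.
  α_2 = 3: Horner steps 2 → 4, so m(3) = 4.
  α_3 = 2: Horner steps 2 → 2, so m(2) = 2.
  α_4 = 4: Horner steps 2 → 6, so m(4) = 6.
Codeword c = [1, 4, 2, 6] ∈ F_7^4.


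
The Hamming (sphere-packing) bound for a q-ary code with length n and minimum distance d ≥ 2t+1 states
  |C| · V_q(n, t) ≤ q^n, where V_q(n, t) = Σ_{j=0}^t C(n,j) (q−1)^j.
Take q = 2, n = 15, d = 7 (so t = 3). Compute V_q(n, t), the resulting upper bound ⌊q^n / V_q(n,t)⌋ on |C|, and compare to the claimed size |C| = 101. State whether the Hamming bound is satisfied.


V_q(n, t) = 576, q^n = 32768, Hamming bound = 56, |C| = 101 > bound (violated).

Step 1: Compute V_q(n, t) = Σ_{j=0}^3 C(n, j) (q−1)^j.
  j = 0: C(15,0)·(1)^0 = 1·1 = 1.
  j = 1: C(15,1)·(1)^1 = 15·1 = 15.
  j = 2: C(15,2)·(1)^2 = 105·1 = 105.
  j = 3: C(15,3)·(1)^3 = 455·1 = 455.
  V_q(n, t) = 1 + 15 + 105 + 455 = 576.
Step 2: q^n = 2^15 = 32768.
Step 3: Hamming bound ⌊q^n / V_q(n,t)⌋ = ⌊32768/576⌋ = 56.
Step 4: Compare |C| = 101 to 56: violated.
The claimed |C| lies above the Hamming bound, so no 2-ary code of length 15 with d ≥ 7 can have 101 codewords.


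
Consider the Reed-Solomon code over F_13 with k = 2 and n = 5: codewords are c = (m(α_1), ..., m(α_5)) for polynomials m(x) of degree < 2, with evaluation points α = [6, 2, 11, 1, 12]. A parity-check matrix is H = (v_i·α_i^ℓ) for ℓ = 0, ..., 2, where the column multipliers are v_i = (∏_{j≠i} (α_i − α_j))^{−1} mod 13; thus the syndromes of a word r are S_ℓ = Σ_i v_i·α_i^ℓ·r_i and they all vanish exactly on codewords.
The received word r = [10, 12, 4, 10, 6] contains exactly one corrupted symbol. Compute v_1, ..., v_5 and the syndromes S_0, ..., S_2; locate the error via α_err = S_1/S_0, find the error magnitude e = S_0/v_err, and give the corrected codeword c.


S = (8, 9, 2), error at position 1, error magnitude e = 3, c = [7, 12, 4, 10, 6].

Step 1: column multipliers v_i = (∏_{j≠i}(α_i − α_j))^{−1} mod 13.
  i = 1 (α = 6): (6−2)(6−11)(6−1)(6−12) = 4·(−5)·5·(−6) = 600 ≡ 2, so v_1 = 2^{−1} = 7 (mod 13).
  i = 2 (α = 2): (2−6)(2−11)(2−1)(2−12) = (−4)·(−9)·1·(−10) = −360 ≡ 4, so v_2 = 4^{−1} = 10 (mod 13).
  i = 3 (α = 11): (11−6)(11−2)(11−1)(11−12) = 5·9·10·(−1) = −450 ≡ 5, so v_3 = 5^{−1} = 8 (mod 13).
  i = 4 (α = 1): (1−6)(1−2)(1−11)(1−12) = (−5)·(−1)·(−10)·(−11) = 550 ≡ 4, so v_4 = 4^{−1} = 10 (mod 13).
  i = 5 (α = 12): (12−6)(12−2)(12−11)(12−1) = 6·10·1·11 = 660 ≡ 10, so v_5 = 10^{−1} = 4 (mod 13).
  v = [7, 10, 8, 10, 4].
Step 2: syndromes of r = [10, 12, 4, 10, 6] (all sums mod 13).
  S_0 = Σ v_i r_i = 7·10 + 10·12 + 8·4 + 10·10 + 4·6 = 346 ≡ 8.
  S_1 = Σ v_i α_i r_i = 7·6·10 + 10·2·12 + 8·11·4 + 10·1·10 + 4·12·6 = 1400 ≡ 9.
  α_i^2 mod 13 = [10, 4, 4, 1, 1].
  S_2 = Σ v_i α_i^2 r_i = 7·10·10 + 10·4·12 + 8·4·4 + 10·1·10 + 4·1·6 = 1432 ≡ 2.
  S = (8, 9, 2) ≠ 0, so r is not a codeword (an error is present).
Step 3: locate the error. For a single error e at position i, S_ℓ = v_i·e·α_i^ℓ, so α_err = S_1/S_0.
  S_0^{−1} = 8^{−1} = 5 (mod 13), so α_err = 9·5 = 45 ≡ 6 = α_1. Error position i = 1.
  Consistency check: S_2/S_1 = 2·3 = 6 ≡ 6 = α_err ✓ (single-error assumption holds).
Step 4: error magnitude e = S_0/v_1 = S_0·∏_{j≠1}(α_1 − α_j) = 8·2 = 16 ≡ 3 (mod 13).
Step 5: correct position 1: c_1 = r_1 − e = 10 − 3 ≡ 7 (mod 13). Hence c = [7, 12, 4, 10, 6].
  Check: interpolating c through the α_i gives m(x) = 8 + 2·x (degree < 2) with m(α_i) = c_i for every i, so c is indeed a codeword.


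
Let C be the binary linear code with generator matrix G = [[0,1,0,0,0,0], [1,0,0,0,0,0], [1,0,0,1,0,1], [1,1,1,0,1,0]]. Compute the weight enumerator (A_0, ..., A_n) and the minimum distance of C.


Weight distribution: A_0 = 1, A_1 = 2, A_2 = 3, A_3 = 4, A_4 = 3, A_5 = 2, A_6 = 1. Minimum distance d = 1.

Enumerate all 2^4 = 16 messages m ∈ F_2^4.
For each, compute codeword c = mG in F_2^6, then tally its weight.
  m = 0000 → c = 000000, weight = 0.
  m = 1000 → c = 010000, weight = 1.
  m = 0100 → c = 100000, weight = 1.
  m = 1100 → c = 110000, weight = 2.
  m = 0010 → c = 100101, weight = 3.
  m = 1010 → c = 110101, weight = 4.
  m = 0110 → c = 000101, weight = 2.
  m = 1110 → c = 010101, weight = 3.
  m = 0001 → c = 111010, weight = 4.
  m = 1001 → c = 101010, weight = 3.
  m = 0101 → c = 011010, weight = 3.
  m = 1101 → c = 001010, weight = 2.
  m = 0011 → c = 011111, weight = 5.
  m = 1011 → c = 001111, weight = 4.
  m = 0111 → c = 111111, weight = 6.
  m = 1111 → c = 101111, weight = 5.
Tally weights:
  weight 0: 1 codewords.
  weight 1: 2 codewords.
  weight 2: 3 codewords.
  weight 3: 4 codewords.
  weight 4: 3 codewords.
  weight 5: 2 codewords.
  weight 6: 1 codewords.
Minimum distance d = smallest w > 0 with A_w > 0 = 1.
Sanity: Σ A_w = 16 = 2^4 = 16 ✓.


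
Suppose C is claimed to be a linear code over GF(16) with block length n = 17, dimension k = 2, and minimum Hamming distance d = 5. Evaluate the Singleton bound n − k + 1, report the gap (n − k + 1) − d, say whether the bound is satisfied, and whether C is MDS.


Singleton RHS = n − k + 1 = 16, slack = 11, bound satisfied, not MDS.

Singleton bound: d ≤ n − k + 1.
Here n = 17, k = 2, so n − k + 1 = 16.
Given d = 5, check d ≤ 16: YES.
Slack = (n − k + 1) − d = 11.
The code is NOT MDS (slack = 11 > 0).
Description: the claimed parameters are [17, 2, 5]_16; such a code would be non-MDS.


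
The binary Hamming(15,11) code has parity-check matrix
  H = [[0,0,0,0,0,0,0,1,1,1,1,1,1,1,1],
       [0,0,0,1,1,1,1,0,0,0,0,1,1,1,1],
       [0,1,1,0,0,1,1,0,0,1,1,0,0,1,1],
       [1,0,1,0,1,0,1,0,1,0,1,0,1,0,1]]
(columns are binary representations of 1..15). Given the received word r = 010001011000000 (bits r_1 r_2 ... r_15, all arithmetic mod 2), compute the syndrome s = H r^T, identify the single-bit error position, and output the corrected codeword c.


s = (0, 1, 0, 1)^T, error position = 5, corrected codeword c = 010011011000000

Compute s = H r^T mod 2 one row at a time:
  s_1 = 1 + 1 + 0 + 0 + 0 + 0 + 0 + 0 = 2 ≡ 0 (mod 2).
  s_2 = 0 + 0 + 1 + 0 + 0 + 0 + 0 + 0 = 1 ≡ 1 (mod 2).
  s_3 = 1 + 0 + 1 + 0 + 0 + 0 + 0 + 0 = 2 ≡ 0 (mod 2).
  s_4 = 0 + 0 + 0 + 0 + 1 + 0 + 0 + 0 = 1 ≡ 1 (mod 2).
s = (0, 1, 0, 1)^T — this equals column 5 of H (binary 0101), so error is at position 5.
Correct: flip bit 5 of r = 010001011000000 to get c = 010011011000000.


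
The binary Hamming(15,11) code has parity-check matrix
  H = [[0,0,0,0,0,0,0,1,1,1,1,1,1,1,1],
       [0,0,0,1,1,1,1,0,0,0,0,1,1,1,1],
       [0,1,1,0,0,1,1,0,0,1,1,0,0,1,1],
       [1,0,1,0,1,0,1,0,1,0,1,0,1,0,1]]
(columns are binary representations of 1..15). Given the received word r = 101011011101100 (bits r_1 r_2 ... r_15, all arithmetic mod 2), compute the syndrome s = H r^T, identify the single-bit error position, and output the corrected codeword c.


s = (1, 0, 1, 1)^T, error position = 11, corrected codeword c = 101011011111100

Compute s = H r^T mod 2 one row at a time:
  s_1 = 1 + 1 + 1 + 0 + 1 + 1 + 0 + 0 = 5 ≡ 1 (mod 2).
  s_2 = 0 + 1 + 1 + 0 + 1 + 1 + 0 + 0 = 4 ≡ 0 (mod 2).
  s_3 = 0 + 1 + 1 + 0 + 1 + 0 + 0 + 0 = 3 ≡ 1 (mod 2).
  s_4 = 1 + 1 + 1 + 0 + 1 + 0 + 1 + 0 = 5 ≡ 1 (mod 2).
s = (1, 0, 1, 1)^T — this equals column 11 of H (binary 1011), so error is at position 11.
Correct: flip bit 11 of r = 101011011101100 to get c = 101011011111100.


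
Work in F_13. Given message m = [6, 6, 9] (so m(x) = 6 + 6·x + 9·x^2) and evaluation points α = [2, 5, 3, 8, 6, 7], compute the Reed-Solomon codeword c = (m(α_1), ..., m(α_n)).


c = [2, 1, 1, 6, 2, 8]

Message polynomial: m(x) = 6 + 6·x + 9·x^2 (mod 13).
For each evaluation point α_i, compute m(α_i) mod 13:
  α_1 = 2: Horner steps 9 → 11 → 2, so m(2) = 2.
  α_2 = 5: Horner steps 9 → 12 → 1, so m(5) = 1.
  α_3 = 3: Horner steps 9 → 7 → 1, so m(3) = 1.
  α_4 = 8: Horner steps 9 → 0 → 6, so m(8) = 6.
  α_5 = 6: Horner steps 9 → 8 → 2, so m(6) = 2.
  α_6 = 7: Horner steps 9 → 4 → 8, so m(7) = 8.
Codeword c = [2, 1, 1, 6, 2, 8] ∈ F_13^6.


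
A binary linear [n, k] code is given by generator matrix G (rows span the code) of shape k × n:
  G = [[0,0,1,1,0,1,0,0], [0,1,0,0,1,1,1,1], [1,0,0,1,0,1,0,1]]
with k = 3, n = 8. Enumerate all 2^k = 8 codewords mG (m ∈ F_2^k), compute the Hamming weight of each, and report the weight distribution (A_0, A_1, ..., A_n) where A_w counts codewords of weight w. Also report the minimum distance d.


Weight distribution: A_0 = 1, A_3 = 2, A_4 = 1, A_5 = 2, A_6 = 2. Minimum distance d = 3.

Enumerate all 2^3 = 8 messages m ∈ F_2^3.
For each, compute codeword c = mG in F_2^8, then tally its weight.
  m = 000 → c = 00000000, weight = 0.
  m = 100 → c = 00110100, weight = 3.
  m = 010 → c = 01001111, weight = 5.
  m = 110 → c = 01111011, weight = 6.
  m = 001 → c = 10010101, weight = 4.
  m = 101 → c = 10100001, weight = 3.
  m = 011 → c = 11011010, weight = 5.
  m = 111 → c = 11101110, weight = 6.
Tally weights:
  weight 0: 1 codewords.
  weight 3: 2 codewords.
  weight 4: 1 codewords.
  weight 5: 2 codewords.
  weight 6: 2 codewords.
Minimum distance d = smallest w > 0 with A_w > 0 = 3.
Sanity: Σ A_w = 8 = 2^3 = 8 ✓.
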